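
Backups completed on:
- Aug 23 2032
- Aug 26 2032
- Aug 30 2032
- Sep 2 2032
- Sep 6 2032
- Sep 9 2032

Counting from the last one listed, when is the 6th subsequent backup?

Gaps: 3, 4, 3, 4, 3 days — not constant, but cyclic with period 2.
The events fall on every Monday and Thursday.
Next Monday: Sep 13 2032.
The following Thursday is Sep 16 2032.
Next Monday: Sep 20 2032.
The following Thursday is Sep 23 2032.
The following Monday is Sep 27 2032.
Next Thursday: Sep 30 2032.

Sep 30 2032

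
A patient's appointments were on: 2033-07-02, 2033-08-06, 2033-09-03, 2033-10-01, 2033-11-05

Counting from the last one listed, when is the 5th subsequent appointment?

2034-04-01

All dates are Saturdays, 35, 28, 28, 35 days apart.
Specifically, the 1st Saturday of each month.
December 2033 — 1st Saturday is 2033-12-03.
January 2034 — 1st Saturday is 2034-01-07.
1st Saturday of February 2034: 2034-02-04.
1st Saturday of March 2034: 2034-03-04.
April 2034 — 1st Saturday is 2034-04-01.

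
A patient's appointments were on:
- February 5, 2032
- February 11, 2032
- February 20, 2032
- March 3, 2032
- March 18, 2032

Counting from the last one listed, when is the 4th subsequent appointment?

June 16, 2032

The spacing grows by 3 each time: 6, 9, 12, 15 days.
Next gap: 18 days. March 18, 2032 + 18 days = April 5, 2032.
Next gap: 21 days. April 5, 2032 + 21 days = April 26, 2032.
Next gap: 24 days. April 26, 2032 + 24 days = May 20, 2032.
Next gap: 27 days. May 20, 2032 + 27 days = June 16, 2032.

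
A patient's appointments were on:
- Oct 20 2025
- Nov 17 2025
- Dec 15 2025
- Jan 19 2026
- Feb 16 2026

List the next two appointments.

All dates are Mondays, 28, 28, 35, 28 days apart.
Specifically, the 3rd Monday of each month.
3rd Monday of March 2026: Mar 16 2026.
3rd Monday of April 2026: Apr 20 2026.

Mar 16 2026, Apr 20 2026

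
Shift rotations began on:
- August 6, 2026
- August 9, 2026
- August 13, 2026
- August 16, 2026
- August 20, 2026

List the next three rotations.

The gap pattern 3, 4, 3, 4 repeats every 2 events.
These are the Thursdays and Sundays of each week.
Next Sunday: August 23, 2026.
The following Thursday is August 27, 2026.
Next Sunday: August 30, 2026.

August 23, 2026; August 27, 2026; August 30, 2026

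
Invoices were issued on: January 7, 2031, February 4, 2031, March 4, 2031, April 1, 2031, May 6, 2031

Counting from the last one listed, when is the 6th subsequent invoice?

November 4, 2031

Gaps: 28, 28, 28, 35 days — a mix of 28 and 35. Every date is a Tuesday.
Each is the 1st Tuesday of its month.
June 2031 — 1st Tuesday is June 3, 2031.
July 2031 — 1st Tuesday is July 1, 2031.
August 2031 — 1st Tuesday is August 5, 2031.
1st Tuesday of September 2031: September 2, 2031.
1st Tuesday of October 2031: October 7, 2031.
1st Tuesday of November 2031: November 4, 2031.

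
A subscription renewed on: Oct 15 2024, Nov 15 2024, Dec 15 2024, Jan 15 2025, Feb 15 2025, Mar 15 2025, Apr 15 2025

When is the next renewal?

May 15 2025

Each date is the 15th; the gaps (31, 30, 31, 31, 28, 31) track the month lengths.
The rule is the 15th of each month.
May 2025: May 15 2025.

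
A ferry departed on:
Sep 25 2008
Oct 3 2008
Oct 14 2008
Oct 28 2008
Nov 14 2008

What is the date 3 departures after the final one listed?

Jan 22 2009

Intervals are 8, 11, 14, 17 days — an arithmetic progression with common difference 3.
Next gap: 20 days. Nov 14 2008 + 20 days = Dec 4 2008.
Next gap: 23 days. Dec 4 2008 + 23 days = Dec 27 2008.
Next gap: 26 days. Dec 27 2008 + 26 days = Jan 22 2009.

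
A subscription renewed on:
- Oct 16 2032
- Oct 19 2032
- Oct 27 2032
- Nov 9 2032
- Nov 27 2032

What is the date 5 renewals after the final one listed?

May 11 2033

Gaps: 3, 8, 13, 18 days — each gap is 5 larger than the previous one.
Next gap: 23 days. Nov 27 2032 + 23 days = Dec 20 2032.
Next gap: 28 days. Dec 20 2032 + 28 days = Jan 17 2033.
Next gap: 33 days. Jan 17 2033 + 33 days = Feb 19 2033.
Next gap: 38 days. Feb 19 2033 + 38 days = Mar 29 2033.
Next gap: 43 days. Mar 29 2033 + 43 days = May 11 2033.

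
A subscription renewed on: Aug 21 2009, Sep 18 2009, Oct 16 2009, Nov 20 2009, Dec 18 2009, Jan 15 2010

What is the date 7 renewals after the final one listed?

All dates are Fridays, 28, 28, 35, 28, 28 days apart.
Specifically, the 3rd Friday of each month.
February 2010 — 3rd Friday is Feb 19 2010.
March 2010 — 3rd Friday is Mar 19 2010.
3rd Friday of April 2010: Apr 16 2010.
3rd Friday of May 2010: May 21 2010.
June 2010 — 3rd Friday is Jun 18 2010.
3rd Friday of July 2010: Jul 16 2010.
3rd Friday of August 2010: Aug 20 2010.

Aug 20 2010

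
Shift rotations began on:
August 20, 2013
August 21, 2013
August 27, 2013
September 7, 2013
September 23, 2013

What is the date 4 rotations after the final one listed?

January 15, 2014

Gaps: 1, 6, 11, 16 days — each gap is 5 larger than the previous one.
Next gap: 21 days. September 23, 2013 + 21 days = October 14, 2013.
Next gap: 26 days. October 14, 2013 + 26 days = November 9, 2013.
Next gap: 31 days. November 9, 2013 + 31 days = December 10, 2013.
Next gap: 36 days. December 10, 2013 + 36 days = January 15, 2014.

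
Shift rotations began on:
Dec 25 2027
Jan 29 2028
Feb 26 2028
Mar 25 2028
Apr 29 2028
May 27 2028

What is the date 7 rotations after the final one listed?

Dec 30 2028

These are Saturdays with 35, 28, 28, 35, 28-day gaps.
Each is the final Saturday of its month — Jan 29 2028 is past the 28th, so '4th Saturday' doesn't fit.
Last Saturday of June 2028: Jun 24 2028.
July 2028 ends with Saturday Jul 29 2028.
August 2028 ends with Saturday Aug 26 2028.
September 2028 ends with Saturday Sep 30 2028.
October 2028 ends with Saturday Oct 28 2028.
November 2028 ends with Saturday Nov 25 2028.
December 2028 ends with Saturday Dec 30 2028.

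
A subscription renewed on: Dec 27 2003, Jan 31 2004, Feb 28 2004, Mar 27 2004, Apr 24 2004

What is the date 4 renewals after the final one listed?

Aug 28 2004

These are Saturdays with 35, 28, 28, 28-day gaps.
Each is the final Saturday of its month — Jan 31 2004 is past the 28th, so '4th Saturday' doesn't fit.
May 2004 ends with Saturday May 29 2004.
Last Saturday of June 2004: Jun 26 2004.
July 2004 ends with Saturday Jul 31 2004.
Last Saturday of August 2004: Aug 28 2004.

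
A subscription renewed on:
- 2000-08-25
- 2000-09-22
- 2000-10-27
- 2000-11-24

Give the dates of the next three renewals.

2000-12-22, 2001-01-26, 2001-02-23

Gaps: 28, 35, 28 days — a mix of 28 and 35. Every date is a Friday.
Each is the 4th Friday of its month.
4th Friday of December 2000: 2000-12-22.
4th Friday of January 2001: 2001-01-26.
February 2001 — 4th Friday is 2001-02-23.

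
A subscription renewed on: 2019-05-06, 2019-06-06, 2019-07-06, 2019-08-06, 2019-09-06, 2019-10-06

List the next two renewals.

The day-of-month is always 6 (31, 30, 31, 31, 30 days between events).
So this recurs on the 6th of each month.
November 2019: 2019-11-06.
Next: December 2019 → 2019-12-06.

2019-11-06, 2019-12-06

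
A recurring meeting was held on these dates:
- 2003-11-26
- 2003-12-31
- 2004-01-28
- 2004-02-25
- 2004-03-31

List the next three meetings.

Every date is a Wednesday; gaps 35, 28, 28, 35 days.
Each is the last Wednesday of its month (at least one falls on the 29th or later, ruling out '4th Wednesday').
Last Wednesday of April 2004: 2004-04-28.
Last Wednesday of May 2004: 2004-05-26.
Last Wednesday of June 2004: 2004-06-30.

2004-04-28, 2004-05-26, 2004-06-30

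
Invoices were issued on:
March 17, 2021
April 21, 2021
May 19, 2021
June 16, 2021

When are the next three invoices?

Gaps: 35, 28, 28 days — a mix of 28 and 35. Every date is a Wednesday.
Each is the 3rd Wednesday of its month.
3rd Wednesday of July 2021: July 21, 2021.
August 2021 — 3rd Wednesday is August 18, 2021.
September 2021 — 3rd Wednesday is September 15, 2021.

July 21, 2021; August 18, 2021; September 15, 2021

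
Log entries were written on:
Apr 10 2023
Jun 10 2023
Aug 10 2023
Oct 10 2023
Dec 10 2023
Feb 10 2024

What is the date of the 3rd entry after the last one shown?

Aug 10 2024

The day-of-month is always 10 (61, 61, 61, 61, 62 days between events).
So this recurs on the 10th of every 2 months.
Next: April 2024 → Apr 10 2024.
June 2024: Jun 10 2024.
Next: August 2024 → Aug 10 2024.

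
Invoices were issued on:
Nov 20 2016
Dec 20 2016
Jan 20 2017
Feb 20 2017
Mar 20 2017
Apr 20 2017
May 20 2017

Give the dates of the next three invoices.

Each date is the 20th; the gaps (30, 31, 31, 28, 31, 30) track the month lengths.
The rule is the 20th of each month.
June 2017: Jun 20 2017.
July 2017: Jul 20 2017.
August 2017: Aug 20 2017.

Jun 20 2017, Jul 20 2017, Aug 20 2017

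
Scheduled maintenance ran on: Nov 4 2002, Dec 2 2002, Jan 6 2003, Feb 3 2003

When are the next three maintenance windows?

Mar 3 2003, Apr 7 2003, May 5 2003

These are Mondays at 28- or 35-day spacing (28, 35, 28).
The pattern: 1st Monday of the month.
March 2003 — 1st Monday is Mar 3 2003.
1st Monday of April 2003: Apr 7 2003.
1st Monday of May 2003: May 5 2003.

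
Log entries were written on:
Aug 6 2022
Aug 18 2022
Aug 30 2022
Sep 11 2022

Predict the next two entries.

The spacing is 12, 12, 12 days — always 12 days.
Sep 11 2022 + 12 days = Sep 23 2022.
Sep 23 2022 + 12 days = Oct 5 2022.

Sep 23 2022, Oct 5 2022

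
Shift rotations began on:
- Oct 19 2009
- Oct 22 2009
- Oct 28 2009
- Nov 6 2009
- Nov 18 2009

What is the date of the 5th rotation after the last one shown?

Mar 3 2010

Gaps: 3, 6, 9, 12 days — each gap is 3 larger than the previous one.
Next gap: 15 days. Nov 18 2009 + 15 days = Dec 3 2009.
Next gap: 18 days. Dec 3 2009 + 18 days = Dec 21 2009.
Next gap: 21 days. Dec 21 2009 + 21 days = Jan 11 2010.
Next gap: 24 days. Jan 11 2010 + 24 days = Feb 4 2010.
Next gap: 27 days. Feb 4 2010 + 27 days = Mar 3 2010.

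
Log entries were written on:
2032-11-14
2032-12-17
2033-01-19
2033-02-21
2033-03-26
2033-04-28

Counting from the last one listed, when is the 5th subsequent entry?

The spacing is 33, 33, 33, 33, 33 days — always 33 days.
2033-04-28 + 33 days = 2033-05-31.
2033-05-31 + 33 days = 2033-07-03.
2033-07-03 + 33 days = 2033-08-05.
2033-08-05 + 33 days = 2033-09-07.
2033-09-07 + 33 days = 2033-10-10.

2033-10-10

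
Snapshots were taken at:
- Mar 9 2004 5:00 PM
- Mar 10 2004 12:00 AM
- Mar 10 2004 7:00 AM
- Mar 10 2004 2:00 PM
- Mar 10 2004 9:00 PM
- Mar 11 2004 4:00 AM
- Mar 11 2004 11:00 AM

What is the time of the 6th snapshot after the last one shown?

Mar 13 2004 5:00 AM

Gaps: 7, 7, 7, 7, 7, 7 hours — each event is 7 hours after the previous one.
Mar 11 2004 11:00 AM + 7 h = Mar 11 2004 6:00 PM.
Mar 11 2004 6:00 PM + 7 h = Mar 12 2004 1:00 AM.
Mar 12 2004 1:00 AM + 7 h = Mar 12 2004 8:00 AM.
Mar 12 2004 8:00 AM + 7 h = Mar 12 2004 3:00 PM.
Mar 12 2004 3:00 PM + 7 h = Mar 12 2004 10:00 PM.
Mar 12 2004 10:00 PM + 7 h = Mar 13 2004 5:00 AM.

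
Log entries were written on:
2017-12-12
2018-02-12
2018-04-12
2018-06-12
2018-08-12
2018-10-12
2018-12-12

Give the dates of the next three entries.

Each date is the 12th; the gaps (62, 59, 61, 61, 61, 61) track the month lengths.
The rule is the 12th of every 2 months.
February 2019: 2019-02-12.
April 2019: 2019-04-12.
Next: June 2019 → 2019-06-12.

2019-02-12, 2019-04-12, 2019-06-12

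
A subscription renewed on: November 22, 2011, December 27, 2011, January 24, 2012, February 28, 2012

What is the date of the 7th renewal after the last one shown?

Gaps: 35, 28, 35 days — a mix of 28 and 35. Every date is a Tuesday.
Each is the 4th Tuesday of its month.
4th Tuesday of March 2012: March 27, 2012.
4th Tuesday of April 2012: April 24, 2012.
May 2012 — 4th Tuesday is May 22, 2012.
June 2012 — 4th Tuesday is June 26, 2012.
4th Tuesday of July 2012: July 24, 2012.
August 2012 — 4th Tuesday is August 28, 2012.
September 2012 — 4th Tuesday is September 25, 2012.

September 25, 2012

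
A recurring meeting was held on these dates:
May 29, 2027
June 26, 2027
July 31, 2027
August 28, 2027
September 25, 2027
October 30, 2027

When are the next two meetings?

All Saturdays; the gaps (28, 35, 28, 28, 35) vary with month length.
This is the last Saturday of each month.
November 2027 ends with Saturday November 27, 2027.
December 2027 ends with Saturday December 25, 2027.

November 27, 2027; December 25, 2027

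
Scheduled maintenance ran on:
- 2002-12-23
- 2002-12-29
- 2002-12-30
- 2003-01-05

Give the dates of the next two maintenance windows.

2003-01-06, 2003-01-12

Gaps: 6, 1, 6 days — not constant, but cyclic with period 2.
The events fall on every Monday and Sunday.
Next Monday: 2003-01-06.
Next Sunday: 2003-01-12.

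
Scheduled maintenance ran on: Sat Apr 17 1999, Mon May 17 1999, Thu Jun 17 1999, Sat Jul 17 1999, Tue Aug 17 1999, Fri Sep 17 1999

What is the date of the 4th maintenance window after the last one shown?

Mon Jan 17 2000

Gaps: 30, 31, 30, 31, 31 days — not constant. Every event is on the 17th of the month.
Pattern: the 17th of each month.
Next: October 1999 → Sun Oct 17 1999.
November 1999: Wed Nov 17 1999.
Next: December 1999 → Fri Dec 17 1999.
Next: January 2000 → Mon Jan 17 2000.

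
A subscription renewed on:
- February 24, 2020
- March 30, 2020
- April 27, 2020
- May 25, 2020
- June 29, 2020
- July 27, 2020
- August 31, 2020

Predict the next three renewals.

September 28, 2020; October 26, 2020; November 30, 2020

All Mondays; the gaps (35, 28, 28, 35, 28, 35) vary with month length.
This is the last Monday of each month.
September 2020 ends with Monday September 28, 2020.
October 2020 ends with Monday October 26, 2020.
November 2020 ends with Monday November 30, 2020.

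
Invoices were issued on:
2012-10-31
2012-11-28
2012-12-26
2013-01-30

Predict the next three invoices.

Every date is a Wednesday; gaps 28, 28, 35 days.
Each is the last Wednesday of its month (at least one falls on the 29th or later, ruling out '4th Wednesday').
Last Wednesday of February 2013: 2013-02-27.
March 2013 ends with Wednesday 2013-03-27.
April 2013 ends with Wednesday 2013-04-24.

2013-02-27, 2013-03-27, 2013-04-24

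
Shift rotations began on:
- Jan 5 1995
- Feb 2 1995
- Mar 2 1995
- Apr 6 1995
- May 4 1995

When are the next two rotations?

These are Thursdays at 28- or 35-day spacing (28, 28, 35, 28).
The pattern: 1st Thursday of the month.
1st Thursday of June 1995: Jun 1 1995.
July 1995 — 1st Thursday is Jul 6 1995.

Jun 1 1995, Jul 6 1995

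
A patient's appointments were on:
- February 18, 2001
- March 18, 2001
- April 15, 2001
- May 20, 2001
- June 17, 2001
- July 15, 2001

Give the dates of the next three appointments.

All dates are Sundays, 28, 28, 35, 28, 28 days apart.
Specifically, the 3rd Sunday of each month.
3rd Sunday of August 2001: August 19, 2001.
3rd Sunday of September 2001: September 16, 2001.
October 2001 — 3rd Sunday is October 21, 2001.

August 19, 2001; September 16, 2001; October 21, 2001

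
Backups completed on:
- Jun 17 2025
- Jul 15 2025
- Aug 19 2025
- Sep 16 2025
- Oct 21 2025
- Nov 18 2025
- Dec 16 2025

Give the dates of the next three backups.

Gaps: 28, 35, 28, 35, 28, 28 days — a mix of 28 and 35. Every date is a Tuesday.
Each is the 3rd Tuesday of its month.
3rd Tuesday of January 2026: Jan 20 2026.
3rd Tuesday of February 2026: Feb 17 2026.
March 2026 — 3rd Tuesday is Mar 17 2026.

Jan 20 2026, Feb 17 2026, Mar 17 2026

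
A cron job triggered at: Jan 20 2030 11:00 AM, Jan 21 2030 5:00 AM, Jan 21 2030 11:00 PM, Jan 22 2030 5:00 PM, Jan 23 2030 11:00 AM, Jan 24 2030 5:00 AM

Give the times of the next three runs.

Spacing: 18, 18, 18, 18, 18 h — constant 18 h.
Jan 24 2030 5:00 AM + 18 h = Jan 24 2030 11:00 PM.
Jan 24 2030 11:00 PM + 18 h = Jan 25 2030 5:00 PM.
Jan 25 2030 5:00 PM + 18 h = Jan 26 2030 11:00 AM.

Jan 24 2030 11:00 PM, Jan 25 2030 5:00 PM, Jan 26 2030 11:00 AM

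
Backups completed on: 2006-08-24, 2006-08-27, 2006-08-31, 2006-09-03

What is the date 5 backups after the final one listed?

2006-09-21

Every event lands on a Thursday or Sunday (gaps cycle 3, 4, 3).
So the schedule is: every Thursday and Sunday.
Next Thursday: 2006-09-07.
Next Sunday: 2006-09-10.
The following Thursday is 2006-09-14.
The following Sunday is 2006-09-17.
The following Thursday is 2006-09-21.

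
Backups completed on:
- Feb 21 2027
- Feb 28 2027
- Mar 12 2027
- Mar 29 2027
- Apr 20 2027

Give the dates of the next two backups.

Gaps: 7, 12, 17, 22 days — each gap is 5 larger than the previous one.
Next gap: 27 days. Apr 20 2027 + 27 days = May 17 2027.
Next gap: 32 days. May 17 2027 + 32 days = Jun 18 2027.

May 17 2027, Jun 18 2027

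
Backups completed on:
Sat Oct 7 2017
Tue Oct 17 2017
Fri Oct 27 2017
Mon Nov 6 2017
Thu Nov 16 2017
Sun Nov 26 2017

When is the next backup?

Every event comes 10 days after the last (10, 10, 10, 10, 10).
Sun Nov 26 2017 + 10 days = Wed Dec 6 2017.

Wed Dec 6 2017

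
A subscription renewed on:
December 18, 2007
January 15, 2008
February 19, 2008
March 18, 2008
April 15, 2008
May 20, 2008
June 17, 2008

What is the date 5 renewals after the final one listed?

November 18, 2008

These are Tuesdays at 28- or 35-day spacing (28, 35, 28, 28, 35, 28).
The pattern: 3rd Tuesday of the month.
3rd Tuesday of July 2008: July 15, 2008.
3rd Tuesday of August 2008: August 19, 2008.
3rd Tuesday of September 2008: September 16, 2008.
3rd Tuesday of October 2008: October 21, 2008.
3rd Tuesday of November 2008: November 18, 2008.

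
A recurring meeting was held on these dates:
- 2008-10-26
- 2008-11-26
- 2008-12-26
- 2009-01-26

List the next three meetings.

Gaps: 31, 30, 31 days — not constant. Every event is on the 26th of the month.
Pattern: the 26th of each month.
February 2009: 2009-02-26.
March 2009: 2009-03-26.
Next: April 2009 → 2009-04-26.

2009-02-26, 2009-03-26, 2009-04-26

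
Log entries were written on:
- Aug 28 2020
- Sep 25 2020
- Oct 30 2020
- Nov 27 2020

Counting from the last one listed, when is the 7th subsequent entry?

Jun 25 2021

These are Fridays with 28, 35, 28-day gaps.
Each is the final Friday of its month — Oct 30 2020 is past the 28th, so '4th Friday' doesn't fit.
December 2020 ends with Friday Dec 25 2020.
Last Friday of January 2021: Jan 29 2021.
February 2021 ends with Friday Feb 26 2021.
March 2021 ends with Friday Mar 26 2021.
April 2021 ends with Friday Apr 30 2021.
Last Friday of May 2021: May 28 2021.
June 2021 ends with Friday Jun 25 2021.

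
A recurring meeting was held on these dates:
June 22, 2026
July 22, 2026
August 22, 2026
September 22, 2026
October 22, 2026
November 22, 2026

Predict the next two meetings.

December 22, 2026; January 22, 2027

The day-of-month is always 22 (30, 31, 31, 30, 31 days between events).
So this recurs on the 22nd of each month.
December 2026: December 22, 2026.
January 2027: January 22, 2027.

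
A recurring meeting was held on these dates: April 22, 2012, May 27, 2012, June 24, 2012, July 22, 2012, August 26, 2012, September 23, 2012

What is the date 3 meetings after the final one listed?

December 23, 2012

Gaps: 35, 28, 28, 35, 28 days — a mix of 28 and 35. Every date is a Sunday.
Each is the 4th Sunday of its month.
October 2012 — 4th Sunday is October 28, 2012.
4th Sunday of November 2012: November 25, 2012.
4th Sunday of December 2012: December 23, 2012.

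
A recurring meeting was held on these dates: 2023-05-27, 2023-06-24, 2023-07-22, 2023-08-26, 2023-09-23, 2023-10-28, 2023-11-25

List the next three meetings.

2023-12-23, 2024-01-27, 2024-02-24

All dates are Saturdays, 28, 28, 35, 28, 35, 28 days apart.
Specifically, the 4th Saturday of each month.
December 2023 — 4th Saturday is 2023-12-23.
January 2024 — 4th Saturday is 2024-01-27.
February 2024 — 4th Saturday is 2024-02-24.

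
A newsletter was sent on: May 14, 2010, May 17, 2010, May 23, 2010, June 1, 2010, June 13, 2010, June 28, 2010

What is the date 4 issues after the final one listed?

September 26, 2010

The spacing grows by 3 each time: 3, 6, 9, 12, 15 days.
Next gap: 18 days. June 28, 2010 + 18 days = July 16, 2010.
Next gap: 21 days. July 16, 2010 + 21 days = August 6, 2010.
Next gap: 24 days. August 6, 2010 + 24 days = August 30, 2010.
Next gap: 27 days. August 30, 2010 + 27 days = September 26, 2010.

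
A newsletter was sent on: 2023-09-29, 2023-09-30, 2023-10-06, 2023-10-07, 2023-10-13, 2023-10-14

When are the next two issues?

2023-10-20, 2023-10-21

The gap pattern 1, 6, 1, 6, 1 repeats every 2 events.
These are the Fridays and Saturdays of each week.
The following Friday is 2023-10-20.
Next Saturday: 2023-10-21.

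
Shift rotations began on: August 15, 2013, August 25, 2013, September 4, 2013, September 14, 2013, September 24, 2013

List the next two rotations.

October 4, 2013; October 14, 2013

Gaps between consecutive events: 10, 10, 10, 10 days — a constant 10-day interval.
September 24, 2013 + 10 days = October 4, 2013.
October 4, 2013 + 10 days = October 14, 2013.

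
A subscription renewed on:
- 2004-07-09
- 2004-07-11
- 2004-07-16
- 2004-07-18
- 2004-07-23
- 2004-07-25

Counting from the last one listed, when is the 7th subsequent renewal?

Every event lands on a Friday or Sunday (gaps cycle 2, 5, 2, 5, 2).
So the schedule is: every Friday and Sunday.
The following Friday is 2004-07-30.
Next Sunday: 2004-08-01.
Next Friday: 2004-08-06.
Next Sunday: 2004-08-08.
The following Friday is 2004-08-13.
Next Sunday: 2004-08-15.
Next Friday: 2004-08-20.

2004-08-20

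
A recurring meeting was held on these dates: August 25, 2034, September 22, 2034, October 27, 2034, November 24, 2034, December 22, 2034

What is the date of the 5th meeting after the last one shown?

May 25, 2035

These are Fridays at 28- or 35-day spacing (28, 35, 28, 28).
The pattern: 4th Friday of the month.
4th Friday of January 2035: January 26, 2035.
February 2035 — 4th Friday is February 23, 2035.
March 2035 — 4th Friday is March 23, 2035.
4th Friday of April 2035: April 27, 2035.
May 2035 — 4th Friday is May 25, 2035.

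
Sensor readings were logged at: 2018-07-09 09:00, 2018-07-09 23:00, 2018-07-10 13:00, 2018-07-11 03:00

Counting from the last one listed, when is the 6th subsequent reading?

2018-07-14 15:00

The interval is a steady 14 hours (14, 14, 14).
2018-07-11 03:00 + 14 h = 2018-07-11 17:00.
2018-07-11 17:00 + 14 h = 2018-07-12 07:00.
2018-07-12 07:00 + 14 h = 2018-07-12 21:00.
2018-07-12 21:00 + 14 h = 2018-07-13 11:00.
2018-07-13 11:00 + 14 h = 2018-07-14 01:00.
2018-07-14 01:00 + 14 h = 2018-07-14 15:00.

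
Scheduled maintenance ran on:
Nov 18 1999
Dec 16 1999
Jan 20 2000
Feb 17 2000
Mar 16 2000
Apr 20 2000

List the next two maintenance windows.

All dates are Thursdays, 28, 35, 28, 28, 35 days apart.
Specifically, the 3rd Thursday of each month.
May 2000 — 3rd Thursday is May 18 2000.
3rd Thursday of June 2000: Jun 15 2000.

May 18 2000, Jun 15 2000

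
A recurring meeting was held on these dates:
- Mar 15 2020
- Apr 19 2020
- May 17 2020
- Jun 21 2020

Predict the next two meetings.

Jul 19 2020, Aug 16 2020

These are Sundays at 28- or 35-day spacing (35, 28, 35).
The pattern: 3rd Sunday of the month.
3rd Sunday of July 2020: Jul 19 2020.
August 2020 — 3rd Sunday is Aug 16 2020.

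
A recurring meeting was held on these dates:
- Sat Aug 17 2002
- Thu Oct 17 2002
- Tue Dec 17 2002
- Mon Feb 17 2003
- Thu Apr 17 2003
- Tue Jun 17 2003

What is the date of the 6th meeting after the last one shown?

Each date is the 17th; the gaps (61, 61, 62, 59, 61) track the month lengths.
The rule is the 17th of every 2 months.
August 2003: Sun Aug 17 2003.
Next: October 2003 → Fri Oct 17 2003.
Next: December 2003 → Wed Dec 17 2003.
February 2004: Tue Feb 17 2004.
Next: April 2004 → Sat Apr 17 2004.
June 2004: Thu Jun 17 2004.

Thu Jun 17 2004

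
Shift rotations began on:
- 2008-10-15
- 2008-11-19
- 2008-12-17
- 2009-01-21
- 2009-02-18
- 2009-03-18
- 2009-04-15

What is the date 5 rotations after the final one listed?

All dates are Wednesdays, 35, 28, 35, 28, 28, 28 days apart.
Specifically, the 3rd Wednesday of each month.
3rd Wednesday of May 2009: 2009-05-20.
3rd Wednesday of June 2009: 2009-06-17.
3rd Wednesday of July 2009: 2009-07-15.
3rd Wednesday of August 2009: 2009-08-19.
September 2009 — 3rd Wednesday is 2009-09-16.

2009-09-16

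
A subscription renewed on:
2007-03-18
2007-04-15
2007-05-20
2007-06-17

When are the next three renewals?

2007-07-15, 2007-08-19, 2007-09-16

These are Sundays at 28- or 35-day spacing (28, 35, 28).
The pattern: 3rd Sunday of the month.
July 2007 — 3rd Sunday is 2007-07-15.
3rd Sunday of August 2007: 2007-08-19.
September 2007 — 3rd Sunday is 2007-09-16.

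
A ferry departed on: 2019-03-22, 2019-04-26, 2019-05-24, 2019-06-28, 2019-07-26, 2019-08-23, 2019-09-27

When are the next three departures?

These are Fridays at 28- or 35-day spacing (35, 28, 35, 28, 28, 35).
The pattern: 4th Friday of the month.
4th Friday of October 2019: 2019-10-25.
4th Friday of November 2019: 2019-11-22.
December 2019 — 4th Friday is 2019-12-27.

2019-10-25, 2019-11-22, 2019-12-27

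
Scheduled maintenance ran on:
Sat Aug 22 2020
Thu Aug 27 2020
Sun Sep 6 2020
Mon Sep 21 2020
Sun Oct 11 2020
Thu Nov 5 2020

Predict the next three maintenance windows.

Gaps: 5, 10, 15, 20, 25 days — each gap is 5 larger than the previous one.
Next gap: 30 days. Thu Nov 5 2020 + 30 days = Sat Dec 5 2020.
Next gap: 35 days. Sat Dec 5 2020 + 35 days = Sat Jan 9 2021.
Next gap: 40 days. Sat Jan 9 2021 + 40 days = Thu Feb 18 2021.

Sat Dec 5 2020, Sat Jan 9 2021, Thu Feb 18 2021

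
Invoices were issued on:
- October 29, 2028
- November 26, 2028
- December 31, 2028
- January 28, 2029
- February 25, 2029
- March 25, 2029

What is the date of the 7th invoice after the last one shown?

Every date is a Sunday; gaps 28, 35, 28, 28, 28 days.
Each is the last Sunday of its month (at least one falls on the 29th or later, ruling out '4th Sunday').
Last Sunday of April 2029: April 29, 2029.
May 2029 ends with Sunday May 27, 2029.
June 2029 ends with Sunday June 24, 2029.
Last Sunday of July 2029: July 29, 2029.
Last Sunday of August 2029: August 26, 2029.
Last Sunday of September 2029: September 30, 2029.
Last Sunday of October 2029: October 28, 2029.

October 28, 2029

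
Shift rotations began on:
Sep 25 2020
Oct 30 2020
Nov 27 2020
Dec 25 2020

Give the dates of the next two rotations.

These are Fridays with 35, 28, 28-day gaps.
Each is the final Friday of its month — Oct 30 2020 is past the 28th, so '4th Friday' doesn't fit.
January 2021 ends with Friday Jan 29 2021.
February 2021 ends with Friday Feb 26 2021.

Jan 29 2021, Feb 26 2021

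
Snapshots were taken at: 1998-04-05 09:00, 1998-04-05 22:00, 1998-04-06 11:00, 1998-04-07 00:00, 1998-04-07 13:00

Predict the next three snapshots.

Spacing: 13, 13, 13, 13 h — constant 13 h.
1998-04-07 13:00 + 13 h = 1998-04-08 02:00.
1998-04-08 02:00 + 13 h = 1998-04-08 15:00.
1998-04-08 15:00 + 13 h = 1998-04-09 04:00.

1998-04-08 02:00, 1998-04-08 15:00, 1998-04-09 04:00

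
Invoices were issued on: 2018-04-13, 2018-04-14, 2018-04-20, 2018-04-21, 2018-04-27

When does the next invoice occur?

2018-04-28

Gaps: 1, 6, 1, 6 days — not constant, but cyclic with period 2.
The events fall on every Friday and Saturday.
Next Saturday: 2018-04-28.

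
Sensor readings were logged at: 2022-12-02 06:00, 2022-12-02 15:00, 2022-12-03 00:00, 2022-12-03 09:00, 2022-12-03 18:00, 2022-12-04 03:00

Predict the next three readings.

Gaps: 9, 9, 9, 9, 9 hours — each event is 9 hours after the previous one.
2022-12-04 03:00 + 9 h = 2022-12-04 12:00.
2022-12-04 12:00 + 9 h = 2022-12-04 21:00.
2022-12-04 21:00 + 9 h = 2022-12-05 06:00.

2022-12-04 12:00, 2022-12-04 21:00, 2022-12-05 06:00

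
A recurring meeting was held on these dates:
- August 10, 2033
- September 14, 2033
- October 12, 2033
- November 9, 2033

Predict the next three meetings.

These are Wednesdays at 28- or 35-day spacing (35, 28, 28).
The pattern: 2nd Wednesday of the month.
December 2033 — 2nd Wednesday is December 14, 2033.
2nd Wednesday of January 2034: January 11, 2034.
February 2034 — 2nd Wednesday is February 8, 2034.

December 14, 2033; January 11, 2034; February 8, 2034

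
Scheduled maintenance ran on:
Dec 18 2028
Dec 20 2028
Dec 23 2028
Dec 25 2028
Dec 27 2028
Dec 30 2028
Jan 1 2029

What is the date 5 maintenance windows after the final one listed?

The gap pattern 2, 3, 2, 2, 3, 2 repeats every 3 events.
These are the Mondays, Wednesdays and Saturdays of each week.
Next Wednesday: Jan 3 2029.
The following Saturday is Jan 6 2029.
Next Monday: Jan 8 2029.
Next Wednesday: Jan 10 2029.
The following Saturday is Jan 13 2029.

Jan 13 2029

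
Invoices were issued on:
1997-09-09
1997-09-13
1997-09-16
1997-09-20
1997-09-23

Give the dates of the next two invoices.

Gaps: 4, 3, 4, 3 days — not constant, but cyclic with period 2.
The events fall on every Tuesday and Saturday.
The following Saturday is 1997-09-27.
The following Tuesday is 1997-09-30.

1997-09-27, 1997-09-30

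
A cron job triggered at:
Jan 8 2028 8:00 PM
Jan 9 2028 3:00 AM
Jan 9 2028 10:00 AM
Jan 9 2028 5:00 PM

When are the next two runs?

The interval is a steady 7 hours (7, 7, 7).
Jan 9 2028 5:00 PM + 7 h = Jan 10 2028 12:00 AM.
Jan 10 2028 12:00 AM + 7 h = Jan 10 2028 7:00 AM.

Jan 10 2028 12:00 AM, Jan 10 2028 7:00 AM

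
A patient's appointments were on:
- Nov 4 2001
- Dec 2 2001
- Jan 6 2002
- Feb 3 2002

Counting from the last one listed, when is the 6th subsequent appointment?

These are Sundays at 28- or 35-day spacing (28, 35, 28).
The pattern: 1st Sunday of the month.
March 2002 — 1st Sunday is Mar 3 2002.
April 2002 — 1st Sunday is Apr 7 2002.
1st Sunday of May 2002: May 5 2002.
June 2002 — 1st Sunday is Jun 2 2002.
1st Sunday of July 2002: Jul 7 2002.
August 2002 — 1st Sunday is Aug 4 2002.

Aug 4 2002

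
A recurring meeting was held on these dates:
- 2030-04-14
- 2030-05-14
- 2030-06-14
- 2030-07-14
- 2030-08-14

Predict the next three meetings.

2030-09-14, 2030-10-14, 2030-11-14

The day-of-month is always 14 (30, 31, 30, 31 days between events).
So this recurs on the 14th of each month.
September 2030: 2030-09-14.
Next: October 2030 → 2030-10-14.
November 2030: 2030-11-14.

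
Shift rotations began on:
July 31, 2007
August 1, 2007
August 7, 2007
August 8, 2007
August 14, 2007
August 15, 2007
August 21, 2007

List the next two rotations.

The gap pattern 1, 6, 1, 6, 1, 6 repeats every 2 events.
These are the Tuesdays and Wednesdays of each week.
The following Wednesday is August 22, 2007.
Next Tuesday: August 28, 2007.

August 22, 2007; August 28, 2007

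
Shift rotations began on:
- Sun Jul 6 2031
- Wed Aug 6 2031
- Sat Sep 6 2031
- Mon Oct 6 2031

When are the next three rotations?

Thu Nov 6 2031, Sat Dec 6 2031, Tue Jan 6 2032

The day-of-month is always 6 (31, 31, 30 days between events).
So this recurs on the 6th of each month.
November 2031: Thu Nov 6 2031.
Next: December 2031 → Sat Dec 6 2031.
Next: January 2032 → Tue Jan 6 2032.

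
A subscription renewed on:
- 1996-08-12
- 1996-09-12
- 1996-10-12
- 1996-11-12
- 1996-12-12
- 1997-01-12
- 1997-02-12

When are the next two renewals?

1997-03-12, 1997-04-12

Gaps: 31, 30, 31, 30, 31, 31 days — not constant. Every event is on the 12th of the month.
Pattern: the 12th of each month.
Next: March 1997 → 1997-03-12.
April 1997: 1997-04-12.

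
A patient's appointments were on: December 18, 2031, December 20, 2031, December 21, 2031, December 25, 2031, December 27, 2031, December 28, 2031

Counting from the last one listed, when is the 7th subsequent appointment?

January 15, 2032

Every event lands on a Thursday or Saturday or Sunday (gaps cycle 2, 1, 4, 2, 1).
So the schedule is: every Thursday, Saturday and Sunday.
Next Thursday: January 1, 2032.
Next Saturday: January 3, 2032.
Next Sunday: January 4, 2032.
Next Thursday: January 8, 2032.
Next Saturday: January 10, 2032.
Next Sunday: January 11, 2032.
The following Thursday is January 15, 2032.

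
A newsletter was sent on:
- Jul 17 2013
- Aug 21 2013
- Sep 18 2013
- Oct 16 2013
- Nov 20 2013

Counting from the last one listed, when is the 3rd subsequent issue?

All dates are Wednesdays, 35, 28, 28, 35 days apart.
Specifically, the 3rd Wednesday of each month.
December 2013 — 3rd Wednesday is Dec 18 2013.
January 2014 — 3rd Wednesday is Jan 15 2014.
3rd Wednesday of February 2014: Feb 19 2014.

Feb 19 2014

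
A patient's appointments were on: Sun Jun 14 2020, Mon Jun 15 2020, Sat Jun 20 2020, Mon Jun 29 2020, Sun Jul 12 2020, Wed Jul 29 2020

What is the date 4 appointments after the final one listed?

Sat Nov 14 2020

Intervals are 1, 5, 9, 13, 17 days — an arithmetic progression with common difference 4.
Next gap: 21 days. Wed Jul 29 2020 + 21 days = Wed Aug 19 2020.
Next gap: 25 days. Wed Aug 19 2020 + 25 days = Sun Sep 13 2020.
Next gap: 29 days. Sun Sep 13 2020 + 29 days = Mon Oct 12 2020.
Next gap: 33 days. Mon Oct 12 2020 + 33 days = Sat Nov 14 2020.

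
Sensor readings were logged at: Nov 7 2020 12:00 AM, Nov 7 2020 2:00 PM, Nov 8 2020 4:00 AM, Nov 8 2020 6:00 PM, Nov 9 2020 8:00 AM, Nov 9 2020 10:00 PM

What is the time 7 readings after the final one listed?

The interval is a steady 14 hours (14, 14, 14, 14, 14).
Nov 9 2020 10:00 PM + 14 h = Nov 10 2020 12:00 PM.
Nov 10 2020 12:00 PM + 14 h = Nov 11 2020 2:00 AM.
Nov 11 2020 2:00 AM + 14 h = Nov 11 2020 4:00 PM.
Nov 11 2020 4:00 PM + 14 h = Nov 12 2020 6:00 AM.
Nov 12 2020 6:00 AM + 14 h = Nov 12 2020 8:00 PM.
Nov 12 2020 8:00 PM + 14 h = Nov 13 2020 10:00 AM.
Nov 13 2020 10:00 AM + 14 h = Nov 14 2020 12:00 AM.

Nov 14 2020 12:00 AM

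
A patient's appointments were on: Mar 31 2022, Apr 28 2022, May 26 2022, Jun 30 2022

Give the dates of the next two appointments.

These are Thursdays with 28, 28, 35-day gaps.
Each is the final Thursday of its month — Mar 31 2022 is past the 28th, so '4th Thursday' doesn't fit.
Last Thursday of July 2022: Jul 28 2022.
Last Thursday of August 2022: Aug 25 2022.

Jul 28 2022, Aug 25 2022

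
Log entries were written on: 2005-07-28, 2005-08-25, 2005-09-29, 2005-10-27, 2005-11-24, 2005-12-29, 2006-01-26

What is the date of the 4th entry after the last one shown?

Every date is a Thursday; gaps 28, 35, 28, 28, 35, 28 days.
Each is the last Thursday of its month (at least one falls on the 29th or later, ruling out '4th Thursday').
February 2006 ends with Thursday 2006-02-23.
March 2006 ends with Thursday 2006-03-30.
Last Thursday of April 2006: 2006-04-27.
May 2006 ends with Thursday 2006-05-25.

2006-05-25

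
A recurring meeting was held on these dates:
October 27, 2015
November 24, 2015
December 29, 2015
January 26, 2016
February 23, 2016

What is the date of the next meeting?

These are Tuesdays with 28, 35, 28, 28-day gaps.
Each is the final Tuesday of its month — December 29, 2015 is past the 28th, so '4th Tuesday' doesn't fit.
March 2016 ends with Tuesday March 29, 2016.

March 29, 2016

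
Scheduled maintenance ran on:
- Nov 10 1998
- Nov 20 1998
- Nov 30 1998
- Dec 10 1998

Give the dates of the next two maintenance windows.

Dec 20 1998, Dec 30 1998

The spacing is 10, 10, 10 days — always 10 days.
Dec 10 1998 + 10 days = Dec 20 1998.
Dec 20 1998 + 10 days = Dec 30 1998.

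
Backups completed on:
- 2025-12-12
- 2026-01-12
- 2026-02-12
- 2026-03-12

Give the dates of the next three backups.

The day-of-month is always 12 (31, 31, 28 days between events).
So this recurs on the 12th of each month.
April 2026: 2026-04-12.
May 2026: 2026-05-12.
June 2026: 2026-06-12.

2026-04-12, 2026-05-12, 2026-06-12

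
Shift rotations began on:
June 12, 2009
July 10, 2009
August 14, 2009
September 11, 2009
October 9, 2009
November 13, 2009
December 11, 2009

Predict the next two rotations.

All dates are Fridays, 28, 35, 28, 28, 35, 28 days apart.
Specifically, the 2nd Friday of each month.
2nd Friday of January 2010: January 8, 2010.
2nd Friday of February 2010: February 12, 2010.

January 8, 2010; February 12, 2010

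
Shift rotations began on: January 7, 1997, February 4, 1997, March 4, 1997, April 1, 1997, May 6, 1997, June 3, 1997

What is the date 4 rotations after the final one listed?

October 7, 1997

Gaps: 28, 28, 28, 35, 28 days — a mix of 28 and 35. Every date is a Tuesday.
Each is the 1st Tuesday of its month.
1st Tuesday of July 1997: July 1, 1997.
August 1997 — 1st Tuesday is August 5, 1997.
1st Tuesday of September 1997: September 2, 1997.
1st Tuesday of October 1997: October 7, 1997.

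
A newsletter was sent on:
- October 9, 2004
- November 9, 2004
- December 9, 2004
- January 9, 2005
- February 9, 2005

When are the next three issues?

The day-of-month is always 9 (31, 30, 31, 31 days between events).
So this recurs on the 9th of each month.
March 2005: March 9, 2005.
Next: April 2005 → April 9, 2005.
May 2005: May 9, 2005.

March 9, 2005; April 9, 2005; May 9, 2005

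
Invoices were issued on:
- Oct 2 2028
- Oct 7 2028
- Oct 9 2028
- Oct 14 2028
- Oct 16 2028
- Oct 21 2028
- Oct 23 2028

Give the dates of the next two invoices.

Every event lands on a Monday or Saturday (gaps cycle 5, 2, 5, 2, 5, 2).
So the schedule is: every Monday and Saturday.
Next Saturday: Oct 28 2028.
The following Monday is Oct 30 2028.

Oct 28 2028, Oct 30 2028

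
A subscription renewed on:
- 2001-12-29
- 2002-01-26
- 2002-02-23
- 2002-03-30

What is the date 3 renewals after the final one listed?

2002-06-29

Every date is a Saturday; gaps 28, 28, 35 days.
Each is the last Saturday of its month (at least one falls on the 29th or later, ruling out '4th Saturday').
Last Saturday of April 2002: 2002-04-27.
Last Saturday of May 2002: 2002-05-25.
June 2002 ends with Saturday 2002-06-29.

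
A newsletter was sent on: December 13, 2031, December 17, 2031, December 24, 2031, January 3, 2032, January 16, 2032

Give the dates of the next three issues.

The spacing grows by 3 each time: 4, 7, 10, 13 days.
Next gap: 16 days. January 16, 2032 + 16 days = February 1, 2032.
Next gap: 19 days. February 1, 2032 + 19 days = February 20, 2032.
Next gap: 22 days. February 20, 2032 + 22 days = March 13, 2032.

February 1, 2032; February 20, 2032; March 13, 2032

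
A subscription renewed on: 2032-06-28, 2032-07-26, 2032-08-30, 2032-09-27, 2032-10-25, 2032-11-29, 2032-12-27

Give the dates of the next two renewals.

These are Mondays with 28, 35, 28, 28, 35, 28-day gaps.
Each is the final Monday of its month — 2032-08-30 is past the 28th, so '4th Monday' doesn't fit.
January 2033 ends with Monday 2033-01-31.
Last Monday of February 2033: 2033-02-28.

2033-01-31, 2033-02-28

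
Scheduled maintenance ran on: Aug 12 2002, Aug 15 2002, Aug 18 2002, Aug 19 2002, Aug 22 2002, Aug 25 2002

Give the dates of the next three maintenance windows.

Aug 26 2002, Aug 29 2002, Sep 1 2002

The gap pattern 3, 3, 1, 3, 3 repeats every 3 events.
These are the Mondays, Thursdays and Sundays of each week.
The following Monday is Aug 26 2002.
Next Thursday: Aug 29 2002.
The following Sunday is Sep 1 2002.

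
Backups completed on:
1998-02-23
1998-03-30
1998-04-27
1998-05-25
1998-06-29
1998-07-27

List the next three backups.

1998-08-31, 1998-09-28, 1998-10-26

Every date is a Monday; gaps 35, 28, 28, 35, 28 days.
Each is the last Monday of its month (at least one falls on the 29th or later, ruling out '4th Monday').
August 1998 ends with Monday 1998-08-31.
Last Monday of September 1998: 1998-09-28.
October 1998 ends with Monday 1998-10-26.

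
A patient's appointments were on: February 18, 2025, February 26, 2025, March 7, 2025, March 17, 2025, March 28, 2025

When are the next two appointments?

Intervals are 8, 9, 10, 11 days — an arithmetic progression with common difference 1.
Next gap: 12 days. March 28, 2025 + 12 days = April 9, 2025.
Next gap: 13 days. April 9, 2025 + 13 days = April 22, 2025.

April 9, 2025; April 22, 2025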